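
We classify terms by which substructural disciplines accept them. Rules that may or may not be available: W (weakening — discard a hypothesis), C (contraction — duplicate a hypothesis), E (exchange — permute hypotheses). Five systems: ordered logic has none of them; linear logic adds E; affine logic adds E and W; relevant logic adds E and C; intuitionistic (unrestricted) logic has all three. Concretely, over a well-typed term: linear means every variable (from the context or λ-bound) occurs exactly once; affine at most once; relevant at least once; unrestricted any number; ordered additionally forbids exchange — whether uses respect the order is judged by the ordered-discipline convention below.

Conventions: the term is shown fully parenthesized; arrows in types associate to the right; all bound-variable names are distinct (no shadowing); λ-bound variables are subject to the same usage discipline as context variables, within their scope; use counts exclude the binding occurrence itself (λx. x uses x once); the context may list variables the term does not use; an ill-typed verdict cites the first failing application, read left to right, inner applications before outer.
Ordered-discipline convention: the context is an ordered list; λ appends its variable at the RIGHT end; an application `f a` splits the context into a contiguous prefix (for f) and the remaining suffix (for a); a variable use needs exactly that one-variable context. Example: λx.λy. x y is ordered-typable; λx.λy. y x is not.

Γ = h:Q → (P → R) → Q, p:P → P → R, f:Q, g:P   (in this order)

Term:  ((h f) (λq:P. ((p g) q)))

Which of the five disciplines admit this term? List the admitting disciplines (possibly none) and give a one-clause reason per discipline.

accepted by: linear, affine, relevant, unrestricted
variable uses: h: 1, p: 1, f: 1, g: 1, q (λ-bound): 1
order of uses: h, f, p, g, q
typing: the term checks, with type Q
ordered ✗ (needs exchange: uses follow h, f, p, g, q)
linear ✓ (exactly-once usage across h, p, f, g, q)
affine ✓ (no duplicate uses among h, p, f, g, q)
relevant ✓ (every one of h, p, f, g, q appears)
unrestricted ✓ (type-checks (Q) and nothing is barred)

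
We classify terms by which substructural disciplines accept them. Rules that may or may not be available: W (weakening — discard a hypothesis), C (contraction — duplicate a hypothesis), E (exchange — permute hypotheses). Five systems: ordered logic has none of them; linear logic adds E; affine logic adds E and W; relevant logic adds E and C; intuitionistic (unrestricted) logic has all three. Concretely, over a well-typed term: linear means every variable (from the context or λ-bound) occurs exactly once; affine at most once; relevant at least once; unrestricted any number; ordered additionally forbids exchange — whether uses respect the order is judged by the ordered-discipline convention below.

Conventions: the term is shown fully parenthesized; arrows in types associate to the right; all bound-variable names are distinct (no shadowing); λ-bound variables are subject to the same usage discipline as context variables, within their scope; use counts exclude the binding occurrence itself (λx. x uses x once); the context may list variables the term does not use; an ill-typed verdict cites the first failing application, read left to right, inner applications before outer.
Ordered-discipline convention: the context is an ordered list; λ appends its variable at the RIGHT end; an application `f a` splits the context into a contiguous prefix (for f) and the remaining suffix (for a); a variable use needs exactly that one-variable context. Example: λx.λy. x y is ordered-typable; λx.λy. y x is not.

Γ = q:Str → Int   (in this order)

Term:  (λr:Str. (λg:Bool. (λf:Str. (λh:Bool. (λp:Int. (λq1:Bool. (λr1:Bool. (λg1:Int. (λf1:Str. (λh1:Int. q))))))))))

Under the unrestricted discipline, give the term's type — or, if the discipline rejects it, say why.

term : Str → Bool → Str → Bool → Int → Bool → Bool → Int → Str → Int → Str → Int
usage: q: 1×; r (λ-bound): 0×; g (λ-bound): 0×; f (λ-bound): 0×; h (λ-bound): 0×; p (λ-bound): 0×; q1 (λ-bound): 0×; r1 (λ-bound): 0×; g1 (λ-bound): 0×; f1 (λ-bound): 0×; h1 (λ-bound): 0×
left-to-right use order: q
typing: ✓ — Str → Bool → Str → Bool → Int → Bool → Bool → Int → Str → Int → Str → Int
across the five disciplines: ordered ✗ | linear ✗ | affine ✓ | relevant ✗ | unrestricted ✓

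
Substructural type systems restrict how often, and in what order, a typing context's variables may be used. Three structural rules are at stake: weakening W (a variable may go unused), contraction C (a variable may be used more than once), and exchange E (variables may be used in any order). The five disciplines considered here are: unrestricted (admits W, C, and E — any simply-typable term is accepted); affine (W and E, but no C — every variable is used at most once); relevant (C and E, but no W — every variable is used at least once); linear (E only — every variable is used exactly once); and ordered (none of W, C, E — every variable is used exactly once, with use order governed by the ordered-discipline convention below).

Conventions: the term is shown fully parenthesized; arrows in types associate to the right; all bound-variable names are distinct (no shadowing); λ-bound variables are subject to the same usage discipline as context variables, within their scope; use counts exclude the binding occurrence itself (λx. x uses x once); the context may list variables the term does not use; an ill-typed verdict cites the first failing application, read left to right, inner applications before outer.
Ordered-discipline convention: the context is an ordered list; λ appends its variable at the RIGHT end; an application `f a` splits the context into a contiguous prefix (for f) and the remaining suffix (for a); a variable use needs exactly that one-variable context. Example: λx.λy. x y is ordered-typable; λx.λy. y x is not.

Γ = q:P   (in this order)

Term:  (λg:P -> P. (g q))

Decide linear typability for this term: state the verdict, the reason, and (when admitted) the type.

yes — exactly-once usage across q, g; term : (P -> P) -> P
usage: q=1, g (bound)=1
left-to-right use order: g, q
typing: the term checks, with type (P -> P) -> P
across the five disciplines: ordered ✗ | linear ✓ | affine ✓ | relevant ✓ | unrestricted ✓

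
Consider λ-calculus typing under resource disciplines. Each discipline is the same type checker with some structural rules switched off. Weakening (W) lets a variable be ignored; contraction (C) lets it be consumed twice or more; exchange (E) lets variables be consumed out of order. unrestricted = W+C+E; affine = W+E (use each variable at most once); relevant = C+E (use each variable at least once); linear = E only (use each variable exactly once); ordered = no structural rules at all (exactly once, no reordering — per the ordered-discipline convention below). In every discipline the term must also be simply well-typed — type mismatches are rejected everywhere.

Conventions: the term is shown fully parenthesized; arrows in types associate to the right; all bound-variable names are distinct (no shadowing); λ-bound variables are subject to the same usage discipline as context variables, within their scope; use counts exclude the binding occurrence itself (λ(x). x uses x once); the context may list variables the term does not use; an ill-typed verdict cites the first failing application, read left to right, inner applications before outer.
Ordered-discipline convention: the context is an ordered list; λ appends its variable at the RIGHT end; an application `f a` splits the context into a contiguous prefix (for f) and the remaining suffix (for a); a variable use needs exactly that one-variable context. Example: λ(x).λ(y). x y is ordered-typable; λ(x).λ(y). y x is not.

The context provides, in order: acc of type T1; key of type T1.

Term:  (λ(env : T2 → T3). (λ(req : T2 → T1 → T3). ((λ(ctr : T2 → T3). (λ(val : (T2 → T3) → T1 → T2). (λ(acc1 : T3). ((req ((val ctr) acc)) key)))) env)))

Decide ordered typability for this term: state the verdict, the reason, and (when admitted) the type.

no — unused: acc1 — weakening required
variable uses: acc: 1; key: 1; env [bound]: 1; req [bound]: 1; ctr [bound]: 1; val [bound]: 1; acc1 [bound]: 0
order of uses: req, val, ctr, acc, key, env
typing: well-typed — term : (T2 → T3) → (T2 → T1 → T3) → ((T2 → T3) → T1 → T2) → T3 → T3
across the five disciplines: ordered ✗ · linear ✗ · affine ✓ · relevant ✗ · unrestricted ✓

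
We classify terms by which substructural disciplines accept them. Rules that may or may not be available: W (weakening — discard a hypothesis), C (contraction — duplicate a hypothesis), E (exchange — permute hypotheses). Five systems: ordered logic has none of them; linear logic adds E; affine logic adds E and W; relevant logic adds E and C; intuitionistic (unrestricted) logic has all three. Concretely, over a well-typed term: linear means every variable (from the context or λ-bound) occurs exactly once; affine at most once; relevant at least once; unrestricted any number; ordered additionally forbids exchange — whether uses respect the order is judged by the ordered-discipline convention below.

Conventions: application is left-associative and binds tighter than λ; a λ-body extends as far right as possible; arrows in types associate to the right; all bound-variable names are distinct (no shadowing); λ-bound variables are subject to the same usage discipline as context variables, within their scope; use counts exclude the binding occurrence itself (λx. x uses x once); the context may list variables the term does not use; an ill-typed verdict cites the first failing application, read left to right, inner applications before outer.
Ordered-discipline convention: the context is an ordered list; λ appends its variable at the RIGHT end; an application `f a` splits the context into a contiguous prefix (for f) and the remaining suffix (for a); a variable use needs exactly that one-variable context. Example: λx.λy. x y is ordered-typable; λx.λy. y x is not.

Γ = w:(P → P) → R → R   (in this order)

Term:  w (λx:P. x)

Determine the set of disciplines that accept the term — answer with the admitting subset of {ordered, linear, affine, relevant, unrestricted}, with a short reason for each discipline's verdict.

admitting disciplines: ordered, linear, affine, relevant, unrestricted
usage: w: 1×; x [bound]: 1×
order of uses: w, x
typing: ✓ — R → R
ordered ✓ (one use each (w, x); ordered split holds)
linear ✓ (single use per variable (w, x))
affine ✓ (w, x: no repeats, contraction unneeded)
relevant ✓ (every one of w, x appears)
unrestricted ✓ (simply typable at R → R; W, C, E all held)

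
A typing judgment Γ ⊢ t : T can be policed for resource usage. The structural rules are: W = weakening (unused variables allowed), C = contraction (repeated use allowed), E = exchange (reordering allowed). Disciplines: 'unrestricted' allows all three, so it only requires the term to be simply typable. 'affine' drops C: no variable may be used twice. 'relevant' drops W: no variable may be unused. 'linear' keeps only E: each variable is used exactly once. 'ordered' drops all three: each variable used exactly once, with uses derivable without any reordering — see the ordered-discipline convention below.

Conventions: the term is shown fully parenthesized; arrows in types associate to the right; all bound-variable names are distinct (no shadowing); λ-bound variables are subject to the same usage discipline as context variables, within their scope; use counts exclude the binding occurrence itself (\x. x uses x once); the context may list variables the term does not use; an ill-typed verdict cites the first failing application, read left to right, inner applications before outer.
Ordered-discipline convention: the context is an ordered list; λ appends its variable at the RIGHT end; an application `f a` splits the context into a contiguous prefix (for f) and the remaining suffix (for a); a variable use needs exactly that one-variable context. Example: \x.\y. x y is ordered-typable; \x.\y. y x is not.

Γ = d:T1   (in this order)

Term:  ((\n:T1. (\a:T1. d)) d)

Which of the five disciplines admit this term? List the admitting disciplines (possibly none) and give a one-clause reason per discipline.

admitted by: unrestricted
use counts: d: 2×; n (λ-bound): 0×; a (λ-bound): 0×
left-to-right use order: d, d
typing: well-typed — term : T1 → T1
ordered: ✗ — d ×2 used more than once (contraction); n, a never used (weakening)
linear: ✗ — d ×2 used more than once (contraction); n, a never used (weakening)
affine: ✗ — d ×2 used more than once (contraction)
relevant: ✗ — n, a never used (weakening)
unrestricted: ✓ — typability at T1 → T1 is all that's needed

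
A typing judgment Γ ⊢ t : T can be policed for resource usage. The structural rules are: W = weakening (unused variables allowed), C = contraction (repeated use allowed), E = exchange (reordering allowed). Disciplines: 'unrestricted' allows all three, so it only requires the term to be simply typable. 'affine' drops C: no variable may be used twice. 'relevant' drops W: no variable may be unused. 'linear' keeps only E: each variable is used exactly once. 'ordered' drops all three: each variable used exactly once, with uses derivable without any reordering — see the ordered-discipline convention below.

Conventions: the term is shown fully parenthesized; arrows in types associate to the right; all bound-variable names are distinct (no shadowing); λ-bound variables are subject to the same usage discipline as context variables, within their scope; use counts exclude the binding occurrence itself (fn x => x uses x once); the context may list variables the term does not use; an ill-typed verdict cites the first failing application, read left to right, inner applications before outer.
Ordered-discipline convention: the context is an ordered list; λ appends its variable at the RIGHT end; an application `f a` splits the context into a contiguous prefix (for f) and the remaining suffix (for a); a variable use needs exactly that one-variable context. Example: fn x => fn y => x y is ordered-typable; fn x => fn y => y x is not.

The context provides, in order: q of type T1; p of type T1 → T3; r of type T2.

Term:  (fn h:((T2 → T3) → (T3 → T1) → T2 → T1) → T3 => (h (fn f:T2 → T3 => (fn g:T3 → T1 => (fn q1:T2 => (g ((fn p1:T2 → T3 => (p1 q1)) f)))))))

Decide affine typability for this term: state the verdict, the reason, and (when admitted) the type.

yes — no duplicate uses among q, p, r, h, f, g, q1, p1; term : (((T2 → T3) → (T3 → T1) → T2 → T1) → T3) → T3
variable uses: q: 0; p: 0; r: 0; h (bound): 1; f (bound): 1; g (bound): 1; q1 (bound): 1; p1 (bound): 1
use order (left to right): h, g, p1, q1, f
typing: well-typed at (((T2 → T3) → (T3 → T1) → T2 → T1) → T3) → T3
summary: ordered ✗ | linear ✗ | affine ✓ | relevant ✗ | unrestricted ✓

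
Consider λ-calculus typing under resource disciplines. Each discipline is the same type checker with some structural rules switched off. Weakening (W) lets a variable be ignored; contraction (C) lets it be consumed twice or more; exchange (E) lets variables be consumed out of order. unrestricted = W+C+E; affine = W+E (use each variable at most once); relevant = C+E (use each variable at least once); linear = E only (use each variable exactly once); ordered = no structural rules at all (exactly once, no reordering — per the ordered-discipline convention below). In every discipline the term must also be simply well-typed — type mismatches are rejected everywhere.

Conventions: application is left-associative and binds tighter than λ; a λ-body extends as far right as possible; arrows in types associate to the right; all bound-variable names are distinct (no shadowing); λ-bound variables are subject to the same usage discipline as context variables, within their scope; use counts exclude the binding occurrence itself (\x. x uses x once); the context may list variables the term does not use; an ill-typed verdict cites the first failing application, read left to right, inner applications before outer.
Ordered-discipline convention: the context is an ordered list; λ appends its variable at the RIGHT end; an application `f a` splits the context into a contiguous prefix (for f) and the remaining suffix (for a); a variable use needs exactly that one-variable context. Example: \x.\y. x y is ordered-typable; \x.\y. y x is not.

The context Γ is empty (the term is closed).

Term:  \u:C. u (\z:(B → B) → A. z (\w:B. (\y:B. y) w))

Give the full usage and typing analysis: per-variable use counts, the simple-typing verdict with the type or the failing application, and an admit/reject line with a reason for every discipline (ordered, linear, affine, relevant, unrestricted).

usage: u [bound]: 1×, z [bound]: 1×, w [bound]: 1×, y [bound]: 1×
left-to-right use order: u, z, y, w
typing: ill-typed: applying a non-function (C)
ordered ✗ (fails simple typing)
linear ✗ (a type mismatch blocks all five)
affine ✗ (the type mismatch rejects it)
relevant ✗ (not simply typable)
unrestricted ✗ (fails simple typing)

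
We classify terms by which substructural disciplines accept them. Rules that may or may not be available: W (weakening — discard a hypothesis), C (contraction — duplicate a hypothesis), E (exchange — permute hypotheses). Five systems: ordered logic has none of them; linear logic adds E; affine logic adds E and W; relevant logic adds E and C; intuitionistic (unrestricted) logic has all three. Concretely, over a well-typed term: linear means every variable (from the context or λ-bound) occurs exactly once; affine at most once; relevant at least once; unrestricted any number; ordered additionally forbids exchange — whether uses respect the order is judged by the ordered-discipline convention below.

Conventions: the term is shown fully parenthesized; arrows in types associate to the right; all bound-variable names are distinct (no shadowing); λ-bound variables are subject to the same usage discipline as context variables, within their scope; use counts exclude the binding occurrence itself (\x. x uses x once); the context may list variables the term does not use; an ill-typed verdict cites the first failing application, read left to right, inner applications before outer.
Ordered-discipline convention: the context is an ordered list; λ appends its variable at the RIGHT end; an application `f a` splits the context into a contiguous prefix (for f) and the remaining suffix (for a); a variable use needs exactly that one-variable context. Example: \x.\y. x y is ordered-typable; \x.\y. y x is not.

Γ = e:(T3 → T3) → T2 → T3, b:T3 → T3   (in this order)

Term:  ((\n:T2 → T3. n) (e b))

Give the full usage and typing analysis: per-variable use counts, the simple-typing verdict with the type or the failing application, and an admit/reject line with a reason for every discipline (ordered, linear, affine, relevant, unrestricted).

variable uses: e: 1; b: 1; n [bound]: 1
uses in reading order: n, e, b
typing: well-typed — term : T2 → T3
ordered: ✓, one use each (e, b, n); ordered split holds
linear: ✓, exactly-once usage across e, b, n
affine: ✓, at most one use each (e, b, n)
relevant: ✓, e, b, n: all used, weakening unneeded
unrestricted: ✓, simply typable at T2 → T3; W, C, E all held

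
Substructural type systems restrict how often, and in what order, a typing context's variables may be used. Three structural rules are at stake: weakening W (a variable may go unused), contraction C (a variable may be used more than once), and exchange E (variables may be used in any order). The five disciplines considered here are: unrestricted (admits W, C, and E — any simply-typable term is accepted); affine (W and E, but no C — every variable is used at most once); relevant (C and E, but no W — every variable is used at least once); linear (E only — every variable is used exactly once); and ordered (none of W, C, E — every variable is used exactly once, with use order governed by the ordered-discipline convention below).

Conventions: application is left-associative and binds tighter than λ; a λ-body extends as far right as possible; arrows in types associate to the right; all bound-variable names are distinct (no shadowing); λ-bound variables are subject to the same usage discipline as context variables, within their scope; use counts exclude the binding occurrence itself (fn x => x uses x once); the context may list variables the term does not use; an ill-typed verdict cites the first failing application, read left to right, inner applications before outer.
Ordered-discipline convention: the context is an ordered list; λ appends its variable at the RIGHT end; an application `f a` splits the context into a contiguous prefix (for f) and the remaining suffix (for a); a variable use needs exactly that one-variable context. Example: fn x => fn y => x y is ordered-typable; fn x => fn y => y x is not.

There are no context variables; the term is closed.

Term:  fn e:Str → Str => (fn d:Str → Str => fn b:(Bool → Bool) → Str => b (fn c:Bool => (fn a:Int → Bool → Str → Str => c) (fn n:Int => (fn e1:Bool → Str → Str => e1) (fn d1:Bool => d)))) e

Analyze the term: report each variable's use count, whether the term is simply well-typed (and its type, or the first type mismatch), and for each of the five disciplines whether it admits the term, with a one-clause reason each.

variable uses: e [bound]=1; d [bound]=1; b [bound]=1; c [bound]=1; a [bound]=0; n [bound]=0; e1 [bound]=1; d1 [bound]=0
left-to-right use order: b, c, e1, d, e
typing: the term checks, with type (Str → Str) → ((Bool → Bool) → Str) → Str
ordered: ✗, a, n, d1 left unused
linear: ✗, a, n, d1 left unused
affine: ✓, e, d, b, c, a, n, e1, d1: no repeats, contraction unneeded
relevant: ✗, a, n, d1 left unused
unrestricted: ✓, simply typable at (Str → Str) → ((Bool → Bool) → Str) → Str; W, C, E all held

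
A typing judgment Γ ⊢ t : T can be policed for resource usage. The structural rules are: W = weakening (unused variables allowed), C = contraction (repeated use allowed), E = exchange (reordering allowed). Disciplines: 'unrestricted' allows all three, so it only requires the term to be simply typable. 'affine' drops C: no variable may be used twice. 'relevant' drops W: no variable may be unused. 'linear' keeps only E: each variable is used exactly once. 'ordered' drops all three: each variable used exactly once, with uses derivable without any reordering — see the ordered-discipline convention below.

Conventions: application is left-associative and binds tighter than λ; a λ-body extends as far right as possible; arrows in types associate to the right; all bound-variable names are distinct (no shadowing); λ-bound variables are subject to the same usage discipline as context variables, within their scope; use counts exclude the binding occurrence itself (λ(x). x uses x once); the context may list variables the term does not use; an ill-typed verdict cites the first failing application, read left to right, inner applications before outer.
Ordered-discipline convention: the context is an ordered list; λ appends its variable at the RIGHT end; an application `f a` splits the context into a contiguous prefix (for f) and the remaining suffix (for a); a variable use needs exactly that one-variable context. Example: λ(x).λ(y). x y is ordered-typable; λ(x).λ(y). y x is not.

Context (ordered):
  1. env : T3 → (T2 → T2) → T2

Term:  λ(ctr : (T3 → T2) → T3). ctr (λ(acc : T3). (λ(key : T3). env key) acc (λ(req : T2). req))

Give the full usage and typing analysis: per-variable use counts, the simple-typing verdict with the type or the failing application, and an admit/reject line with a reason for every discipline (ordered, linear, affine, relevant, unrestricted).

usage: env=1; ctr (bound)=1; acc (bound)=1; key (bound)=1; req (bound)=1
uses in reading order: ctr, env, key, acc, req
typing: well-typed — term : ((T3 → T2) → T3) → T3
ordered: ✗ — no ordered split (uses run ctr, env, key, acc, req)
linear: ✓ — exactly-once usage across env, ctr, acc, key, req
affine: ✓ — no duplicate uses among env, ctr, acc, key, req
relevant: ✓ — every one of env, ctr, acc, key, req appears
unrestricted: ✓ — well-typed at ((T3 → T2) → T3) → T3; no restrictions here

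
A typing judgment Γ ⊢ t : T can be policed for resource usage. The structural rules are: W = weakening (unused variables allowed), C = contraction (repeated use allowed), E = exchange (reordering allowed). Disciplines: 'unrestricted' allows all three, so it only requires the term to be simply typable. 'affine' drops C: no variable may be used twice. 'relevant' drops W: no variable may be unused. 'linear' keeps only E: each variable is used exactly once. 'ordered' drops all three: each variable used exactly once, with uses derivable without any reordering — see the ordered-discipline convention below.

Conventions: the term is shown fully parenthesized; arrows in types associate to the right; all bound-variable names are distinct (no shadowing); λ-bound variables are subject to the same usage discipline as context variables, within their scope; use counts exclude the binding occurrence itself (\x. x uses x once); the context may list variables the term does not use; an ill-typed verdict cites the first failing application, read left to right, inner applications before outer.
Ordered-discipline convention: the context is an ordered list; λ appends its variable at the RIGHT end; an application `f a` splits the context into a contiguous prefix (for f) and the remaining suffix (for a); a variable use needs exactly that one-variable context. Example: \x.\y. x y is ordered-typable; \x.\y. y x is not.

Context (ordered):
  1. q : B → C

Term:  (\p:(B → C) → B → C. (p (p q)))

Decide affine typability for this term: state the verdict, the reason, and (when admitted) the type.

no — needs contraction — p ×2
use counts: q: 1×, p (λ-bound): 2×
left-to-right use order: p, p, q
typing: well-typed — term : ((B → C) → B → C) → B → C
all disciplines: ordered ✗, linear ✗, affine ✗, relevant ✓, unrestricted ✓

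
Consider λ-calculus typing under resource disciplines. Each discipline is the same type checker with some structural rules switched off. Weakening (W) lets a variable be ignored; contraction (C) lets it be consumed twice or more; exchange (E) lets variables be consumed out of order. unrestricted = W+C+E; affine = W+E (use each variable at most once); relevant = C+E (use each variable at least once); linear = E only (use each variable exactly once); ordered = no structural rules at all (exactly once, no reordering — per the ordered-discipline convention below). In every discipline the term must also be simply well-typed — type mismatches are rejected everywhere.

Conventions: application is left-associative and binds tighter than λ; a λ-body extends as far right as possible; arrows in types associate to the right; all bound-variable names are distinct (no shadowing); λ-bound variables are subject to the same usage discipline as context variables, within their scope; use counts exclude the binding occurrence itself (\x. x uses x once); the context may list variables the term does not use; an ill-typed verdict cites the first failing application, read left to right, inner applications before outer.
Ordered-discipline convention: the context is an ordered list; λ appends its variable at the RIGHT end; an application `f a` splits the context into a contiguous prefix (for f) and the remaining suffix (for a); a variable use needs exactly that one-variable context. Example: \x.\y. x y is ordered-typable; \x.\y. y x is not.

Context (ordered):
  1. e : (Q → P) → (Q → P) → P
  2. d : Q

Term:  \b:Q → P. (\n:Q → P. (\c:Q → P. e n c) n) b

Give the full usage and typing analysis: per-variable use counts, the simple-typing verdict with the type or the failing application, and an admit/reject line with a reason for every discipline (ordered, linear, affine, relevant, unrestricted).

variable uses: e: 1; d: 0; b [bound]: 1; n [bound]: 2; c [bound]: 1
order of uses: e, n, c, n, b
typing: well-typed at (Q → P) → P
ordered: ✗, n ×2 used more than once (contraction); needs weakening: d unused
linear: ✗, n ×2 used more than once (contraction); needs weakening: d unused
affine: ✗, n ×2 used more than once (contraction)
relevant: ✗, needs weakening: d unused
unrestricted: ✓, simply typable at (Q → P) → P; W, C, E all held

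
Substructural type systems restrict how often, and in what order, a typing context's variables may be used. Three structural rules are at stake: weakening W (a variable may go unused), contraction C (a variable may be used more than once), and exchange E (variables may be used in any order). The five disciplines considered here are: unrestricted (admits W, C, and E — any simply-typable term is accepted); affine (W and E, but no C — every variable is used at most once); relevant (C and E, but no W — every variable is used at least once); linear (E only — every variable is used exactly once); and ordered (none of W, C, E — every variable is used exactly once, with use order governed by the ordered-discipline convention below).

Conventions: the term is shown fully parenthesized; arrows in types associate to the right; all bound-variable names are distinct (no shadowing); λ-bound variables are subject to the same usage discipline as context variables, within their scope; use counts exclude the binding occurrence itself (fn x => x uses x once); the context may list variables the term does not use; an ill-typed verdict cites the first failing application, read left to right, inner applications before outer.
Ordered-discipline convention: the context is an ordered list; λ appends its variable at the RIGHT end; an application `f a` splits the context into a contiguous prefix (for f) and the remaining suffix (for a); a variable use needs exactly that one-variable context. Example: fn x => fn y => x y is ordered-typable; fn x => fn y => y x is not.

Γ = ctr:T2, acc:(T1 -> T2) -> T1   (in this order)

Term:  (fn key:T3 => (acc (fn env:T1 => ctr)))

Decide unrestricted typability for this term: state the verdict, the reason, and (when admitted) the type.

yes — simply typable at T3 -> T1; W, C, E all held; term : T3 -> T1
usage: ctr=1, acc=1, key [bound]=0, env [bound]=0
uses in reading order: acc, ctr
typing: ✓ — T3 -> T1
per-discipline verdicts: ordered ✗; linear ✗; affine ✓; relevant ✗; unrestricted ✓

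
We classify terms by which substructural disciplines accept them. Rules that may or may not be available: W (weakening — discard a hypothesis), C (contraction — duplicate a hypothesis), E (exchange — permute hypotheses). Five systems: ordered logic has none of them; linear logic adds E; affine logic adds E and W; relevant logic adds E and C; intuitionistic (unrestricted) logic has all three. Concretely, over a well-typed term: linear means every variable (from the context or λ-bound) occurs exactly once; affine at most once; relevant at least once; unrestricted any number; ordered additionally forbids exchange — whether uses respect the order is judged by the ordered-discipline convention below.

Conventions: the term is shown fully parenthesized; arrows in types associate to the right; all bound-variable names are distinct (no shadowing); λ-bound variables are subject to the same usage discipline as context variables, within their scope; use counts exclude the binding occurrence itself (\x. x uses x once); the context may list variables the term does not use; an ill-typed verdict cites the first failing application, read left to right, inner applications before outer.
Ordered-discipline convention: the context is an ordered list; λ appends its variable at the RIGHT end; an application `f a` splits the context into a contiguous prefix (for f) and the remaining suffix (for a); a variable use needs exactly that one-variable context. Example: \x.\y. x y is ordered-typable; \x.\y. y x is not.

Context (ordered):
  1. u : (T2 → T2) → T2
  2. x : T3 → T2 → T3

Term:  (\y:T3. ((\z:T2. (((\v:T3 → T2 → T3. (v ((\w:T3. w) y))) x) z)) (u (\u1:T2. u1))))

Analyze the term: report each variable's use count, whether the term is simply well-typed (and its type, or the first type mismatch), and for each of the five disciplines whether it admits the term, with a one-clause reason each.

counts: u: 1×, x: 1×, y [bound]: 1×, z [bound]: 1×, v [bound]: 1×, w [bound]: 1×, u1 [bound]: 1×
use order (left to right): v, w, y, x, z, u, u1
typing: well-typed at T3 → T3
ordered ✗ (use order v, w, y, x, z, u, u1 needs exchange)
linear ✓ (u, x, y, z, v, w, u1: one use apiece)
affine ✓ (at most one use each (u, x, y, z, v, w, u1))
relevant ✓ (u, x, y, z, v, w, u1: all used, weakening unneeded)
unrestricted ✓ (typability at T3 → T3 is all that's needed)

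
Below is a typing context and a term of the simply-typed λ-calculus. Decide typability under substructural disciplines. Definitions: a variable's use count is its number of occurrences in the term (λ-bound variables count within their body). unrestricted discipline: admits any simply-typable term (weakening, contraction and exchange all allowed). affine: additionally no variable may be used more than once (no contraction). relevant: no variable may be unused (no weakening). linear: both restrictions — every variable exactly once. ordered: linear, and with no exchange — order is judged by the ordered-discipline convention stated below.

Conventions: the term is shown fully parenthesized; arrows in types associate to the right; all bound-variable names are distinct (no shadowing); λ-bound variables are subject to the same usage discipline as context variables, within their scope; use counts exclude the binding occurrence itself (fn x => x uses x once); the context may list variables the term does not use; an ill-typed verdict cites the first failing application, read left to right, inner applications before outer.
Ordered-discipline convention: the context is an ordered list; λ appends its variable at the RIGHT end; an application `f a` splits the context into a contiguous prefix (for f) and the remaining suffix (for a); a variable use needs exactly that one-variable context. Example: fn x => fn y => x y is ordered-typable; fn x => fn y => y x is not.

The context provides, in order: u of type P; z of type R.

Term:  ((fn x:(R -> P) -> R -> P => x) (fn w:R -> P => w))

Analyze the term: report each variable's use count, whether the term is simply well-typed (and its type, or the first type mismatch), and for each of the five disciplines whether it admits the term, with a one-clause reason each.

variable uses: u: 0×; z: 0×; x (bound): 1×; w (bound): 1×
left-to-right use order: x, w
typing: ✓ — (R -> P) -> R -> P
ordered ✗ (unused: u, z — weakening required)
linear ✗ (unused: u, z — weakening required)
affine ✓ (u, z, x, w: no repeats, contraction unneeded)
relevant ✗ (unused: u, z — weakening required)
unrestricted ✓ (simply typable at (R -> P) -> R -> P; W, C, E all held)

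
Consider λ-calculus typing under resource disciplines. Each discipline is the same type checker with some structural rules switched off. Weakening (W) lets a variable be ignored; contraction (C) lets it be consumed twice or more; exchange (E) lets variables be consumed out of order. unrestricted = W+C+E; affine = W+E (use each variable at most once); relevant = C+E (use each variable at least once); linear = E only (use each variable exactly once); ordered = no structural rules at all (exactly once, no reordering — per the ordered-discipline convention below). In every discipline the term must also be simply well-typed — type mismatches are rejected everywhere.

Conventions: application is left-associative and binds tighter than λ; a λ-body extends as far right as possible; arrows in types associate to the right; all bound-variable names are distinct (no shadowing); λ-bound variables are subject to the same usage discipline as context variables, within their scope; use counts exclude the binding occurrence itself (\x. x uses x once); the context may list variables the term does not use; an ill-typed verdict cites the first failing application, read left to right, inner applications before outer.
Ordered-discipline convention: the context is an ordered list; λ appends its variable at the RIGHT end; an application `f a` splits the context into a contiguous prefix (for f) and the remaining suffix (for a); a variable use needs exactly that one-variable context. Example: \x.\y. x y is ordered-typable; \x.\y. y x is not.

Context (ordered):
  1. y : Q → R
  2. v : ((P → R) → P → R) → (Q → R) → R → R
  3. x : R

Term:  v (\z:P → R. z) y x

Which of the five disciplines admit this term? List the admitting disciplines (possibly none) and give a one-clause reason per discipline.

admitting disciplines: linear, affine, relevant, unrestricted
counts: y ×1; v ×1; x ×1; z [bound] ×1
use order (left to right): v, z, y, x
typing: well-typed — term : R
ordered: ✗ — no contiguous prefix/suffix split fits v, z, y, x
linear: ✓ — y, v, x, z: one use apiece
affine: ✓ — y, v, x, z: no repeats, contraction unneeded
relevant: ✓ — every one of y, v, x, z appears
unrestricted: ✓ — type-checks (R) and nothing is barred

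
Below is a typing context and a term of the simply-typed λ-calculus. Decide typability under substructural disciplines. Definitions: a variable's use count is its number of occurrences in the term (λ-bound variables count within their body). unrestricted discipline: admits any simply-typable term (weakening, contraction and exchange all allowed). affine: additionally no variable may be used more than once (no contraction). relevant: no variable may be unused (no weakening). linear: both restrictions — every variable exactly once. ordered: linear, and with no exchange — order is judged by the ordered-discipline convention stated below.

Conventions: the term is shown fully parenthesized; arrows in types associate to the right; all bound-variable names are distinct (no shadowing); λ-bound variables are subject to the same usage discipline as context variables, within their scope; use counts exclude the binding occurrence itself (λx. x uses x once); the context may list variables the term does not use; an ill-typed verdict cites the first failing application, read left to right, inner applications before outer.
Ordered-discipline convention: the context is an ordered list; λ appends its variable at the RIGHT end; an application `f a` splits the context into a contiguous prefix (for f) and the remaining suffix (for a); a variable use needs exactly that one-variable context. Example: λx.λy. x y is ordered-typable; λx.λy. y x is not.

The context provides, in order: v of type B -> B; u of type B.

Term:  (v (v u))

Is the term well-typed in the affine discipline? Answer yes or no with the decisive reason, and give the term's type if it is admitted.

no — repeated use of v ×2
usage: v: 2×; u: 1×
use order (left to right): v, v, u
typing: ✓ — B
per-discipline verdicts: ordered ✗, linear ✗, affine ✗, relevant ✓, unrestricted ✓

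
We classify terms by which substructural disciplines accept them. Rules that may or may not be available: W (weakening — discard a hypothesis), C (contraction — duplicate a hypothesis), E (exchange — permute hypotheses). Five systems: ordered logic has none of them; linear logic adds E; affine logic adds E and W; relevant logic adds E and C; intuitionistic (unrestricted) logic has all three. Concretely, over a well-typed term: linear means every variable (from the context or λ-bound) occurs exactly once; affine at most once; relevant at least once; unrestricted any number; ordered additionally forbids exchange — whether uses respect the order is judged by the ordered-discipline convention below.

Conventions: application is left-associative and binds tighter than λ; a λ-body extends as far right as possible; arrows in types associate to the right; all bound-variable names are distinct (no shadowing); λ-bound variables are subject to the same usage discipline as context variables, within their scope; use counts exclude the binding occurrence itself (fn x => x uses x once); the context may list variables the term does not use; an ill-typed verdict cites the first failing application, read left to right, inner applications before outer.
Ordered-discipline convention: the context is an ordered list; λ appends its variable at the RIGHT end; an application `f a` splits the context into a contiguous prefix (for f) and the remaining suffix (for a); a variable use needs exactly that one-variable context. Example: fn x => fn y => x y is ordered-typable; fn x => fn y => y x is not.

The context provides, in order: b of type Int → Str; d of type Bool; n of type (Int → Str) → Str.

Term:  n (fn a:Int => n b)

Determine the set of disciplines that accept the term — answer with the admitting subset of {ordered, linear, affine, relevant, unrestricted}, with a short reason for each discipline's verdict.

accepted by: unrestricted
variable uses: b: 1, d: 0, n: 2, a (λ-bound): 0
use order (left to right): n, n, b
typing: ✓ — Str
ordered: ✗ — repeated use of n ×2; d, a left unused
linear: ✗ — repeated use of n ×2; d, a left unused
affine: ✗ — repeated use of n ×2
relevant: ✗ — d, a left unused
unrestricted: ✓ — type-checks (Str) and nothing is barred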